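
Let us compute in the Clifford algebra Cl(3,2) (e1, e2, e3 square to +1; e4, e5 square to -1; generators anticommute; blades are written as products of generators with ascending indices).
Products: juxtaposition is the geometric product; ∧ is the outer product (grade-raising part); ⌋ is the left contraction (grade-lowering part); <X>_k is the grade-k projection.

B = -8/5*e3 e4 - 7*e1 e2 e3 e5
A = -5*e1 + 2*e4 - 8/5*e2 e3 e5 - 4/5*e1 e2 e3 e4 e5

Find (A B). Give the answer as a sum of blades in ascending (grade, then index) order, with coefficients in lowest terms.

step 1: -56/5*e1 - 16/5*e3 + 28/5*e4 + 32/25*e1 e2 e5 + 8*e1 e3 e4 + 35*e2 e3 e5 + 64/25*e2 e4 e5 + 14*e1 e2 e3 e4 e5
Answer: -56/5*e1 - 16/5*e3 + 28/5*e4 + 32/25*e1 e2 e5 + 8*e1 e3 e4 + 35*e2 e3 e5 + 64/25*e2 e4 e5 + 14*e1 e2 e3 e4 e5


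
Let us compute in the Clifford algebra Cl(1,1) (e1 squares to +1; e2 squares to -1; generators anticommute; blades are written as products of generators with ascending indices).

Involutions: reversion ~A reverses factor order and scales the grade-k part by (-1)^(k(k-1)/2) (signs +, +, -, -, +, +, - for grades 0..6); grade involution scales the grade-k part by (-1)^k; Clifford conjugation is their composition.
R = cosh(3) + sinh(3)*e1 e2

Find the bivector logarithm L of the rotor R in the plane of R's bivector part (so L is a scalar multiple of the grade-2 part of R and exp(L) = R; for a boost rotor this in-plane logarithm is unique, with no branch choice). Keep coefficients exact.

The scalar part of R is cosh(3), which determines |rapidity| via cosh; the sign lives in the bivector part, and pairing them (bivector part over sinh of the rapidity = the plane) gives the unique in-plane L = rapidity * plane.
Concretely: cosh(rapidity) = cosh(3) gives rapidity = ±3, and since rapidity/sinh(rapidity) is even the sign is immaterial: L = (rapidity/sinh(rapidity)) * <R>_2 = (3/sinh(3)) * <R>_2.
Answer: 3*e1 e2


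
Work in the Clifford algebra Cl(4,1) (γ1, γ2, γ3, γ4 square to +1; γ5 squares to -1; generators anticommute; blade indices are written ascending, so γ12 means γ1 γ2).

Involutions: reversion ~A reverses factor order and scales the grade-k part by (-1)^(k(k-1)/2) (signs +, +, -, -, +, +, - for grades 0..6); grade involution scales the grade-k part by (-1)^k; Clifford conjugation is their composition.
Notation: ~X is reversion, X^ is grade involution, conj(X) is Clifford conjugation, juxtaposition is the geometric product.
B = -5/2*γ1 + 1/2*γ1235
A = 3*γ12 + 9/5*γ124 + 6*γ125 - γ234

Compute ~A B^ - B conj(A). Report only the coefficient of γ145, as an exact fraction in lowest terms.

first term: 15/2*γ2 + 3*γ3 - 9/2*γ24 - 15*γ25 + 3/2*γ35 + 1/2*γ145 - 9/10*γ345 - 5/2*γ1234
second term: 15/2*γ2 + 3*γ3 - 9/2*γ24 - 15*γ25 + 3/2*γ35 - 1/2*γ145 + 9/10*γ345 + 5/2*γ1234
Answer: 1


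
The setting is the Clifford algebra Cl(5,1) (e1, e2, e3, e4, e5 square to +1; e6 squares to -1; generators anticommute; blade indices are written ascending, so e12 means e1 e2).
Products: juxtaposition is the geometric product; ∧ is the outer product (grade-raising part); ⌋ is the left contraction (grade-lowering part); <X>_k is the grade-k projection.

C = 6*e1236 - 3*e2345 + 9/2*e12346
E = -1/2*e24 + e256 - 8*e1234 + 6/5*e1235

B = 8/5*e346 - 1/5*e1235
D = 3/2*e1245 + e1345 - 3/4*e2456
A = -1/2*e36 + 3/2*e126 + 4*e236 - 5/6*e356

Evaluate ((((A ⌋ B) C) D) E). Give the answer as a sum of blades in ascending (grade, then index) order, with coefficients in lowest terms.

step 1: 4/5*e4
step 2: -12/5*e235 - 18/5*e1236 - 24/5*e12346
step 3: 12/5*e124 - 18/5*e134 + 18/5*e135 - 24/5*e256 - 9/5*e346 + 36/5*e356 - 27/10*e1345 - 18/5*e2456 + 27/5*e3456
step 4: -24/5 + 6/5*e1 - 828/25*e2 - 96/5*e3 + 18/5*e4 - 36/5*e23 - 81/25*e24 - 108/5*e25 - 9/5*e56 + 9/5*e123 - 576/25*e126 - 144/25*e136 + 27/5*e234 + 9/10*e236 - 612/25*e245 + 72/25*e345 + 12/5*e456 + 27/20*e1235 + 18/5*e1236 + 162/25*e1246 + 216/5*e1256 + 108/25*e1346 + 144/5*e1356 - 12/5*e1456 + 9/5*e2345 - 27/10*e2356 + 9/5*e12345 + 27/10*e12346 - 1386/25*e12456 - 192/5*e13456 + 18/5*e23456 - 18/5*e123456
Answer: -24/5 + 6/5*e1 - 828/25*e2 - 96/5*e3 + 18/5*e4 - 36/5*e23 - 81/25*e24 - 108/5*e25 - 9/5*e56 + 9/5*e123 - 576/25*e126 - 144/25*e136 + 27/5*e234 + 9/10*e236 - 612/25*e245 + 72/25*e345 + 12/5*e456 + 27/20*e1235 + 18/5*e1236 + 162/25*e1246 + 216/5*e1256 + 108/25*e1346 + 144/5*e1356 - 12/5*e1456 + 9/5*e2345 - 27/10*e2356 + 9/5*e12345 + 27/10*e12346 - 1386/25*e12456 - 192/5*e13456 + 18/5*e23456 - 18/5*e123456


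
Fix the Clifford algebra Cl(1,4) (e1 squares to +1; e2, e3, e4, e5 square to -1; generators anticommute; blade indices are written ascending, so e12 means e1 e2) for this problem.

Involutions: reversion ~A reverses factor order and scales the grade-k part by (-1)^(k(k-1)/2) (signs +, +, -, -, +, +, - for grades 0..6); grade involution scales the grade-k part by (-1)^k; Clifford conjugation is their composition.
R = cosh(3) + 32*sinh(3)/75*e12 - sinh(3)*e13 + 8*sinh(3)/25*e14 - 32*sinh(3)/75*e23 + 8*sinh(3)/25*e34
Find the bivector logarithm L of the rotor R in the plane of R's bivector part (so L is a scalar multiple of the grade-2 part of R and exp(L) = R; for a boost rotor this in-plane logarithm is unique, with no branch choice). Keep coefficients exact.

The scalar part of R is cosh(3), which determines |rapidity| via cosh; the sign lives in the bivector part, and pairing them (bivector part over sinh of the rapidity = the plane) gives the unique in-plane L = rapidity * plane.
Concretely: cosh(rapidity) = cosh(3) gives rapidity = ±3, and since rapidity/sinh(rapidity) is even the sign is immaterial: L = (rapidity/sinh(rapidity)) * <R>_2 = (3/sinh(3)) * <R>_2.
Answer: 32/25*e12 - 3*e13 + 24/25*e14 - 32/25*e23 + 24/25*e34


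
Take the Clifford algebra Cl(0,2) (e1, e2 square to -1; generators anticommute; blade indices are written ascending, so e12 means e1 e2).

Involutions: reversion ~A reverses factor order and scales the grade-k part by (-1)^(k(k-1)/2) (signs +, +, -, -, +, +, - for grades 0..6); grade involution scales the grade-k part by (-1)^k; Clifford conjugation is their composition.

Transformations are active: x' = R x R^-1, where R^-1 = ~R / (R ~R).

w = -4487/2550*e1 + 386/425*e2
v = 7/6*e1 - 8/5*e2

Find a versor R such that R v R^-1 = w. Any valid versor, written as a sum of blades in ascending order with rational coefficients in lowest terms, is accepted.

Here q(v) = q(w) = -3529/900; the classical choice R = v + w = -252/425*e1 - 294/425*e2 then realises v -> w under the sandwich.
Answer: -252/425*e1 - 294/425*e2


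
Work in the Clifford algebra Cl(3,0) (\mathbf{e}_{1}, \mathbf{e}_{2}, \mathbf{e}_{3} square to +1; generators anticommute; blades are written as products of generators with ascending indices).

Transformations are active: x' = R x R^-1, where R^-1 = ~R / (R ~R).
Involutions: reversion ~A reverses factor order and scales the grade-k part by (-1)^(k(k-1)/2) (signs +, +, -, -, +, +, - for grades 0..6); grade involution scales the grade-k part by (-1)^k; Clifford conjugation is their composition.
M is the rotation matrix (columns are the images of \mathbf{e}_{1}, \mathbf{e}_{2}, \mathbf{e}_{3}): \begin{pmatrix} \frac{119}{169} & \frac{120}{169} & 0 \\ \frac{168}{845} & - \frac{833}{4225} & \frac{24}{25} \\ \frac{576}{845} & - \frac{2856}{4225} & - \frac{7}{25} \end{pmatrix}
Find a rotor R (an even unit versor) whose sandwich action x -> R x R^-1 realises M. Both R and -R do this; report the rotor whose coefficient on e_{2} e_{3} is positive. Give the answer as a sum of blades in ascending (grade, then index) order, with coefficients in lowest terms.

Method: write R = a + b12*e_{1} e_{2} + b13*e_{1} e_{3} + b23*e_{2} e_{3} with a^2 + b12^2 + b13^2 + b23^2 = 1 (so R^-1 = ~R). Expanding the columns R e_j ~R gives tr M = 4a^2 - 1 and, from the antisymmetric part, M21 - M12 = -4a*b12, M13 - M31 = 4a*b13, M32 - M23 = -4a*b23.
Here tr M = \frac{959}{4225}, so a^2 = (1 + tr M)/4 = \frac{1296}{4225} and a = ±\frac{36}{65}. Taking a = \frac{36}{65}: M21 - M12 = -\frac{432}{845}, M13 - M31 = -\frac{576}{845}, M32 - M23 = -\frac{6912}{4225}, giving b12 = \frac{3}{13}, b13 = -\frac{4}{13}, b23 = \frac{48}{65}, i.e. R = \frac{36}{65} + \frac{3}{13} e_{1} e_{2} - \frac{4}{13} e_{1} e_{3} + \frac{48}{65} e_{2} e_{3}.
Its e_{2} e_{3} coefficient is already positive.
Answer: \frac{36}{65} + \frac{3}{13} e_{1} e_{2} - \frac{4}{13} e_{1} e_{3} + \frac{48}{65} e_{2} e_{3}. Note: both R and -R realise this M (trace \frac{959}{4225}); the covering map identifies them, and the e_{2} e_{3}-coefficient sign is the tie-breaker.


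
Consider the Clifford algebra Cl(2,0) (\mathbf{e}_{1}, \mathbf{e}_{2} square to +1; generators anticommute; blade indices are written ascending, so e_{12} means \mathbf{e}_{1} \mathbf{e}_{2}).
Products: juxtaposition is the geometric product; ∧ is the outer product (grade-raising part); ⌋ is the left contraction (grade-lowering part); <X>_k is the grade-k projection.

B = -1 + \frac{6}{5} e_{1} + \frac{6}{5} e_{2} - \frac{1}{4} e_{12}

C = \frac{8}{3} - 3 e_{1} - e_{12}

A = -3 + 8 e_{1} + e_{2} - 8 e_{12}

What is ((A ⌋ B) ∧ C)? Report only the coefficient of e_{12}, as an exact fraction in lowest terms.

step 1: \frac{59}{5} - \frac{67}{20} e_{1} - \frac{28}{5} e_{2} + \frac{3}{4} e_{12}
step 2: \frac{472}{15} - \frac{133}{3} e_{1} - \frac{224}{15} e_{2} - \frac{133}{5} e_{12}
Answer: -\frac{133}{5}


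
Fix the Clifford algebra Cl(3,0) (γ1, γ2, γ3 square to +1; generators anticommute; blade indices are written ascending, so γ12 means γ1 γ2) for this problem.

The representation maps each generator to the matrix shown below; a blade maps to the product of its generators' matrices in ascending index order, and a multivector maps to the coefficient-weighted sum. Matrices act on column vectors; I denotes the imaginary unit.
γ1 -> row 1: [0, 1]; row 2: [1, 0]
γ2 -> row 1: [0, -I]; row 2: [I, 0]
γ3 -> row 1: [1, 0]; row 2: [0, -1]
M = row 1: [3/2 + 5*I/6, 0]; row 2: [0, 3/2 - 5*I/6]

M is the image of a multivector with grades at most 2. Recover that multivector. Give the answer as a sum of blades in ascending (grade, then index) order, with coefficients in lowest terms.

Method: 1, rho(γ1), rho(γ2), rho(γ3) form a trace-orthogonal basis of the 2x2 complex matrices (tr(X Y) = 2 if X = Y, else 0), so M = m0*1 + m1*rho(γ1) + m2*rho(γ2) + m3*rho(γ3) with m0 = tr(M)/2 = 3/2, m1 = tr(M rho(γ1))/2 = 0, m2 = tr(M rho(γ2))/2 = 0, m3 = tr(M rho(γ3))/2 = 5*I/6.
Multiplying table entries, the bivector images are rho(γ12) = I*rho(γ3), rho(γ13) = -I*rho(γ2), rho(γ23) = I*rho(γ1); with real blade coefficients the real parts of m0..m3 are the coefficients of 1, γ1, γ2, γ3 and the imaginary parts give the bivectors (γ23: Im m1, γ13: -Im m2, γ12: Im m3).
Answer: 3/2 + 5/6*γ12


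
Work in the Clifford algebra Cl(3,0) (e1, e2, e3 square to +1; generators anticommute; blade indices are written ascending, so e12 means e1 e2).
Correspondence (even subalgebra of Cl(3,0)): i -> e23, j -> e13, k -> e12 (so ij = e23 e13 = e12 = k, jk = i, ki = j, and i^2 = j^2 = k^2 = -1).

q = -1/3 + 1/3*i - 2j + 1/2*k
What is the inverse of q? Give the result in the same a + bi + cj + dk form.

In blades: q = -1/3 + 1/2*e12 - 2*e13 + 1/3*e23.
With qbar = -1/3 - 1/2*e12 + 2*e13 - 1/3*e23 (scalar fixed, mapped units negated), q qbar = 161/36 (the sum of squared coefficients), so q^-1 = qbar / (161/36) = -12/161 - 18/161*e12 + 72/161*e13 - 12/161*e23; translating back:
Answer: -12/161 - 12/161*i + 72/161*j - 18/161*k


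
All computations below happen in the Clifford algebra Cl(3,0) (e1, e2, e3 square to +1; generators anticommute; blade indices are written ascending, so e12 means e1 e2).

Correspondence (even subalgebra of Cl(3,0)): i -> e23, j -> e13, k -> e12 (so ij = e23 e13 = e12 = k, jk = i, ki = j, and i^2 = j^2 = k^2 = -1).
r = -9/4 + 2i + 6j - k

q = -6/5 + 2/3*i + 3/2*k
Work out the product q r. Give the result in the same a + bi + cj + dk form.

In blades: q = -6/5 + 3/2*e12 + 2/3*e23, r = -9/4 - e12 + 6*e13 + 2*e23.
Distribute q over r term by term (generator squares from the signature, products reordered to ascending indices): (-6/5)*r = 27/10 + 6/5*e12 - 36/5*e13 - 12/5*e23; (3/2*e12)*r = 3/2 - 27/8*e12 + 3*e13 - 9*e23; (2/3*e23)*r = -4/3 + 4*e12 + 2/3*e13 - 3/2*e23.
Sum: 43/15 + 73/40*e12 - 53/15*e13 - 129/10*e23; translating back through the correspondence:
Answer: 43/15 - 129/10*i - 53/15*j + 73/40*k


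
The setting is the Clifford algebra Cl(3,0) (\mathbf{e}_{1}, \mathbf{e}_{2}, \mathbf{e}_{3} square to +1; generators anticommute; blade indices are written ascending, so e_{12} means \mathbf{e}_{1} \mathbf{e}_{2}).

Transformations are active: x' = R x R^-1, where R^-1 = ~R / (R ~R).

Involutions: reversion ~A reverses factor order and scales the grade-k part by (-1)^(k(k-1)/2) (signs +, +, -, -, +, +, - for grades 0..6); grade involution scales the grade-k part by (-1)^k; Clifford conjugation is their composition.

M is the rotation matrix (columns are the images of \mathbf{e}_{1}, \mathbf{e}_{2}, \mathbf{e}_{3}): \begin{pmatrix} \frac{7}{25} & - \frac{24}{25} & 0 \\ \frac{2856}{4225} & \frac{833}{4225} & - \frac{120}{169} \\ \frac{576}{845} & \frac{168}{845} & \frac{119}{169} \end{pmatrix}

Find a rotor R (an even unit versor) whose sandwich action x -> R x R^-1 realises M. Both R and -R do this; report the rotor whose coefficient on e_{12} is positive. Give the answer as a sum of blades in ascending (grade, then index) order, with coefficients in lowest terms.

Method: write R = a + b12*e_{12} + b13*e_{13} + b23*e_{23} with a^2 + b12^2 + b13^2 + b23^2 = 1 (so R^-1 = ~R). Expanding the columns R e_j ~R gives tr M = 4a^2 - 1 and, from the antisymmetric part, M21 - M12 = -4a*b12, M13 - M31 = 4a*b13, M32 - M23 = -4a*b23.
Here tr M = \frac{4991}{4225}, so a^2 = (1 + tr M)/4 = \frac{2304}{4225} and a = ±\frac{48}{65}. Taking a = \frac{48}{65}: M21 - M12 = \frac{6912}{4225}, M13 - M31 = -\frac{576}{845}, M32 - M23 = \frac{768}{845}, giving b12 = -\frac{36}{65}, b13 = -\frac{3}{13}, b23 = -\frac{4}{13}, i.e. R = \frac{48}{65} - \frac{36}{65} e_{12} - \frac{3}{13} e_{13} - \frac{4}{13} e_{23}.
Its e_{12} coefficient is negative, so report the other preimage -R.
Answer: -\frac{48}{65} + \frac{36}{65} e_{12} + \frac{3}{13} e_{13} + \frac{4}{13} e_{23}. Sheet selection: the two-to-one cover makes ±R indistinguishable at the matrix level (trace \frac{4991}{4225}), so uniqueness comes from the required sign on e_{12}.


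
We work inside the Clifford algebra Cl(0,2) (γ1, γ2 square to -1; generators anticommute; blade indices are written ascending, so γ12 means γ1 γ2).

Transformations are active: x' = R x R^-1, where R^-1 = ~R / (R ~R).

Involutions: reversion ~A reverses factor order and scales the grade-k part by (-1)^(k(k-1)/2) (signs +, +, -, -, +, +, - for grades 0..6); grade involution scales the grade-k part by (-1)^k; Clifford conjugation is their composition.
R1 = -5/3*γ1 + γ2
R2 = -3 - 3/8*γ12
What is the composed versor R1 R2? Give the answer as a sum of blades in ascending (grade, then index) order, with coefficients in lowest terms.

Distribute over the terms of R1 (each basis-blade product reordered to ascending indices, repeated generators contracted through their squares):
(-5/3*γ1) R2 = 5*γ1 - 5/8*γ2
(γ2) R2 = -3/8*γ1 - 3*γ2
Summing the partial products and collecting blades:
Answer: 37/8*γ1 - 29/8*γ2


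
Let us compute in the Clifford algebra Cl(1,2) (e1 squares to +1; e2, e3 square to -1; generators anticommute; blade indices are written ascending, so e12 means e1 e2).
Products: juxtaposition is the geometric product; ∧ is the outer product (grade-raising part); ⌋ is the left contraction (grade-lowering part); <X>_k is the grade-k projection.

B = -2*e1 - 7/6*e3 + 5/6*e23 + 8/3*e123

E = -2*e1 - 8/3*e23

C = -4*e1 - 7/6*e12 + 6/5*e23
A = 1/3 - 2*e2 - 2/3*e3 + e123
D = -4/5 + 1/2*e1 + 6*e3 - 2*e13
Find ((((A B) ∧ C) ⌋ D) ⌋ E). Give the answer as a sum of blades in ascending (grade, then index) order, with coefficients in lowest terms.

step 1: -31/9 - 3/2*e1 - 5/9*e2 + 23/18*e3 - 19/18*e12 - 20/3*e13 + 11/18*e23 + 8/9*e123
step 2: 124/9*e1 + 97/54*e12 + 46/9*e13 - 62/15*e23 - 3097/540*e123
step 3: -10/3 - 248/9*e3
step 4: 20/3*e1 + 1984/27*e2 + 80/9*e23
Answer: 20/3*e1 + 1984/27*e2 + 80/9*e23


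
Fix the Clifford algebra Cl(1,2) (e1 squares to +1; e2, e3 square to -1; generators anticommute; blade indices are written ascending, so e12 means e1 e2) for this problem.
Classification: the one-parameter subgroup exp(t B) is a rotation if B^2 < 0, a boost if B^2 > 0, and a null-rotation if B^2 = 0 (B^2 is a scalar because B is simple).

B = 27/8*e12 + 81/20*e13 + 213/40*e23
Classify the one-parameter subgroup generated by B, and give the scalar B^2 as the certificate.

B^2 term by term: the squares give (27/8)^2*(e12)^2 + (81/20)^2*(e13)^2 + (213/40)^2*(e23)^2 = 729/64*(+1) + 6561/400*(+1) + 45369/1600*(-1) = -9/16 (each basis 2-blade squares to minus the product of its generators' squares); cross terms between blades sharing an index anticommute and cancel. So B^2 = -9/16.
Answer: rotation, certificate B^2 = -9/16. One invariant decides it: the square -9/16 survives every conjugation, and its sign is exactly the classification.


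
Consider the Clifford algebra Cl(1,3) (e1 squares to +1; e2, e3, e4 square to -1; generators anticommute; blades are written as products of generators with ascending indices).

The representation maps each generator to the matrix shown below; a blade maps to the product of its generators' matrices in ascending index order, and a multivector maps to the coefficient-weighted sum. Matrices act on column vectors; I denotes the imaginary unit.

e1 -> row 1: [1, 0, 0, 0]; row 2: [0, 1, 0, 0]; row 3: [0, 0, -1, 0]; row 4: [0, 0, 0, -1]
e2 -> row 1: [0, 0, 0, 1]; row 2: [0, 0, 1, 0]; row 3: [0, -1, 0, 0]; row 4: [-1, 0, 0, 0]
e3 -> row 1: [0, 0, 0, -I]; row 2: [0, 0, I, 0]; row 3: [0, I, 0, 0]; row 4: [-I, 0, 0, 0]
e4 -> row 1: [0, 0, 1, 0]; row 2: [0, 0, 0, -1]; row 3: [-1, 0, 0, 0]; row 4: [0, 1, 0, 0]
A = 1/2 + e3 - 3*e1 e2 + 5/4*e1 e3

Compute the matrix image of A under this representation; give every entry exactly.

Bivector images (products of the table entries): rho(e1 e2) = rho(e1)rho(e2) = row 1: [0, 0, 0, 1]; row 2: [0, 0, 1, 0]; row 3: [0, 1, 0, 0]; row 4: [1, 0, 0, 0]; rho(e1 e3) = rho(e1)rho(e3) = row 1: [0, 0, 0, -I]; row 2: [0, 0, I, 0]; row 3: [0, -I, 0, 0]; row 4: [I, 0, 0, 0].
M = (1/2)*1 + (1)*rho(e3) + (-3)*rho(e1 e2) + (5/4)*rho(e1 e3), summed entrywise (1 is the identity matrix):
Answer: row 1: [1/2, 0, 0, -3 - 9*I/4]; row 2: [0, 1/2, -3 + 9*I/4, 0]; row 3: [0, -3 - I/4, 1/2, 0]; row 4: [-3 + I/4, 0, 0, 1/2]


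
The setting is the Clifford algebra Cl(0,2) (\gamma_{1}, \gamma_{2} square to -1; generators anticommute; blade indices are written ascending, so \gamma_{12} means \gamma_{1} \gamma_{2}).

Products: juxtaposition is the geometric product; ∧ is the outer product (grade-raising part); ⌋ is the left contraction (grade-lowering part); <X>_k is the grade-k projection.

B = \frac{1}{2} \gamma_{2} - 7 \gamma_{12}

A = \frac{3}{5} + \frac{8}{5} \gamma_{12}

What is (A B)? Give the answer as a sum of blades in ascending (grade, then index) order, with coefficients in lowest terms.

step 1: \frac{56}{5} - \frac{4}{5} \gamma_{1} + \frac{3}{10} \gamma_{2} - \frac{21}{5} \gamma_{12}
Answer: \frac{56}{5} - \frac{4}{5} \gamma_{1} + \frac{3}{10} \gamma_{2} - \frac{21}{5} \gamma_{12}


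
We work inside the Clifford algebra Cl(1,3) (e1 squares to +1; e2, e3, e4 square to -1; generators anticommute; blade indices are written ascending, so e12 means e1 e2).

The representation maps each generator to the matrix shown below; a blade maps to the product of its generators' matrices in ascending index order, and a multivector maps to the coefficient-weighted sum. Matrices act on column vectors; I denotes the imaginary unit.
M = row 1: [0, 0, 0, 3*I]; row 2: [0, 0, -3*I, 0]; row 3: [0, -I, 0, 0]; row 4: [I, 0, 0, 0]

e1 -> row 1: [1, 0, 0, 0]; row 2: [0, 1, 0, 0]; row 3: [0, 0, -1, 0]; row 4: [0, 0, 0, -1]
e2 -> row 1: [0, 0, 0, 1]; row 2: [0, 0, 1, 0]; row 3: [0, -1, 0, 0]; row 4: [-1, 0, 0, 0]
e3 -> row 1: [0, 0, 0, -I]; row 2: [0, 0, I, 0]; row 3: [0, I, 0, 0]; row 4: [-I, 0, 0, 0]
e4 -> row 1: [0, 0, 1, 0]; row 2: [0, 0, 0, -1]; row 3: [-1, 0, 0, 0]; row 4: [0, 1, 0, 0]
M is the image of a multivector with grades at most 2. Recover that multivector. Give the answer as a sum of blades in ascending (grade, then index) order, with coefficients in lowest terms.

Method: the blade images are trace-orthogonal — tr(rho(e_A) rho(e_B)^-1) = 4 if A = B and 0 otherwise — and rho(e_A)^-1 = (e_A)^2 * rho(e_A) with (e_A)^2 = +1 or -1, so the coefficient of e_A in the preimage is (e_A)^2 * tr(M rho(e_A))/4.
Nonzero projections over blades of grade <= 2: e3: (e3)^2 = -1, tr(M rho(e3)) = 8, coefficient -2; e13: (e13)^2 = +1, tr(M rho(e13)) = -4, coefficient -1. Every other blade of grade <= 2 projects to 0.
Answer: -2*e3 - e13


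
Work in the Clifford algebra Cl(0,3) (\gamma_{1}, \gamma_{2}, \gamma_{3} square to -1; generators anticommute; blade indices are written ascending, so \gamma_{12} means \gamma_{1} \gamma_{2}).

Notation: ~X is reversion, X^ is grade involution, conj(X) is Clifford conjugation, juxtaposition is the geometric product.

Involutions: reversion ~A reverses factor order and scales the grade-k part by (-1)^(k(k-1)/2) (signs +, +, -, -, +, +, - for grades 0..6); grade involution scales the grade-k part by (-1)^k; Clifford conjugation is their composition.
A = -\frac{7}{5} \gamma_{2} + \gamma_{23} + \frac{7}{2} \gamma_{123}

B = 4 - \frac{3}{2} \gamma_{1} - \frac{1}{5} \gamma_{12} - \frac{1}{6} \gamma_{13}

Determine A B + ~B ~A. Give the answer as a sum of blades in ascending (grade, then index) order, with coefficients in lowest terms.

first term: \frac{7}{25} \gamma_{1} - \frac{371}{60} \gamma_{2} + \frac{7}{10} \gamma_{3} - \frac{29}{15} \gamma_{12} - \frac{1}{5} \gamma_{13} + \frac{37}{4} \gamma_{23} + \frac{184}{15} \gamma_{123}
second term: \frac{7}{25} \gamma_{1} - \frac{371}{60} \gamma_{2} + \frac{7}{10} \gamma_{3} + \frac{29}{15} \gamma_{12} + \frac{1}{5} \gamma_{13} - \frac{37}{4} \gamma_{23} - \frac{184}{15} \gamma_{123}
Answer: \frac{14}{25} \gamma_{1} - \frac{371}{30} \gamma_{2} + \frac{7}{5} \gamma_{3}


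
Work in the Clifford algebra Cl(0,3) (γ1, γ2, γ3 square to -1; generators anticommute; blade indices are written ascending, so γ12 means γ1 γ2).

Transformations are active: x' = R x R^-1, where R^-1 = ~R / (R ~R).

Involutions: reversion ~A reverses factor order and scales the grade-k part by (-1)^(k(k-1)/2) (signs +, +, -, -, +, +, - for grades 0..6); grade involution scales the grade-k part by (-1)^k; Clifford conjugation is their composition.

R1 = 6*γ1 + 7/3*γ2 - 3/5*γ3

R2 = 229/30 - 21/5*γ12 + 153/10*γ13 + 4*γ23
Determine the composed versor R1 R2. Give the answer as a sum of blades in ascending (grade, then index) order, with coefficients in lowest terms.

Distribute over the terms of R1 (each basis-blade product reordered to ascending indices, repeated generators contracted through their squares):
(6*γ1) R2 = 229/5*γ1 + 126/5*γ2 - 459/5*γ3 + 24*γ123
(7/3*γ2) R2 = -49/5*γ1 + 1603/90*γ2 - 28/3*γ3 - 357/10*γ123
(-3/5*γ3) R2 = -459/50*γ1 - 12/5*γ2 - 229/50*γ3 + 63/25*γ123
Summing the partial products and collecting blades:
Answer: 1341/50*γ1 + 731/18*γ2 - 15857/150*γ3 - 459/50*γ123


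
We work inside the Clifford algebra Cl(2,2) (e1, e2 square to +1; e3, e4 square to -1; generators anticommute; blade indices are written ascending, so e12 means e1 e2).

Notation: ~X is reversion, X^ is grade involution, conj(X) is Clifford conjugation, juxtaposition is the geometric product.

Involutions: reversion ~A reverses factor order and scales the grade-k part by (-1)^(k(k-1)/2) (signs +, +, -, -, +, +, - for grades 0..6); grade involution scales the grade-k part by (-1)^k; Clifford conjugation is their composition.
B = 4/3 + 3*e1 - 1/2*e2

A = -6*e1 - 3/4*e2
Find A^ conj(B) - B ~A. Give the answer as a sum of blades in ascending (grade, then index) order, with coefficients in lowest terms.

first term: -141/8 + 8*e1 + e2 + 21/4*e12
second term: -141/8 - 8*e1 - e2 - 21/4*e12
Answer: 16*e1 + 2*e2 + 21/2*e12


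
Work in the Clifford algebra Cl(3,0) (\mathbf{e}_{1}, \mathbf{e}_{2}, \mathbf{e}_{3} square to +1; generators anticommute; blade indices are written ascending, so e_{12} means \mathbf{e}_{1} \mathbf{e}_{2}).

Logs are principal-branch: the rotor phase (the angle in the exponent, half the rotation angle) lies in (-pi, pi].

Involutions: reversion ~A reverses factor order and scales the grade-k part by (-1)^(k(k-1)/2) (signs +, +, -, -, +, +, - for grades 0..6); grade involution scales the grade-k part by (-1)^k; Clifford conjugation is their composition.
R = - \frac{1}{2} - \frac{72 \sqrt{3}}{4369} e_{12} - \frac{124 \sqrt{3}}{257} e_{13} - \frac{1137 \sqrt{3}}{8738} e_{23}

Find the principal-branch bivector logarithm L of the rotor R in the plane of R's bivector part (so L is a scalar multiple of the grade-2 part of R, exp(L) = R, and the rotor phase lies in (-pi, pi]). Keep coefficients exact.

The scalar part of R is - \frac{1}{2}, and that scalar determines the rotor phase on the principal branch; recovering the unit plane as bivector-part over sine of the phase gives L = phase * plane.
Concretely: cos(phase) = - \frac{1}{2} gives phase = ±\frac{2 \pi}{3}, and since phase/sin(phase) is even the sign is immaterial: L = (phase/sin(phase)) * <R>_2 = (\frac{4 \sqrt{3} \pi}{9}) * <R>_2.
Answer: - \frac{96 \pi}{4369} e_{12} - \frac{496 \pi}{771} e_{13} - \frac{758 \pi}{4369} e_{23}


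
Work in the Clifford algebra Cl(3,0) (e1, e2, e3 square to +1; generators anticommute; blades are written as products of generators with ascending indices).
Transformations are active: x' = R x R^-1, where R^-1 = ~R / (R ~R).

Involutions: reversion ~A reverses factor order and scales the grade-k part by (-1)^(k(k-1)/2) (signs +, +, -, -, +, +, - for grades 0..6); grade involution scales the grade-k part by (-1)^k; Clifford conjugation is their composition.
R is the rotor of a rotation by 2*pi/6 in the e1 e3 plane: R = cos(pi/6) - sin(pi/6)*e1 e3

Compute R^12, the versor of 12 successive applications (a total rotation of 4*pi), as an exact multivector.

Because a rotor carries half the rotation angle, composing 12 copies of this e1 e3-plane rotor multiplies the phase: 12*(pi/6) = 2*pi, hence R^12 = cos(2*pi) - sin(2*pi)*e1 e3.
cos(2*pi) = 1 and sin(2*pi) = 0, so R^12 = 1. The total rotation 4*pi is 2 full turns, so every vector returns to itself, yet the rotor is +1, back on the identity sheet (an even number of 2*pi turns).
Answer: 1


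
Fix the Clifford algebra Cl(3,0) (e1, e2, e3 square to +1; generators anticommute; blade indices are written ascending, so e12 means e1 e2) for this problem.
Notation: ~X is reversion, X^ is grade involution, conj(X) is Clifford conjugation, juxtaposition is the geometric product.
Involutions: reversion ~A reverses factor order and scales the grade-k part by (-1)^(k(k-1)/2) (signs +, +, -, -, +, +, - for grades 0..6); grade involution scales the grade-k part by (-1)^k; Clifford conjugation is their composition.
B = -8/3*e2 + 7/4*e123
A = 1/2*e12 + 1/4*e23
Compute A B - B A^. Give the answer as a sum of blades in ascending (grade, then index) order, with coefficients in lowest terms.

first term: -85/48*e1 - 5/24*e3
second term: 43/48*e1 - 37/24*e3
Answer: -8/3*e1 + 4/3*e3


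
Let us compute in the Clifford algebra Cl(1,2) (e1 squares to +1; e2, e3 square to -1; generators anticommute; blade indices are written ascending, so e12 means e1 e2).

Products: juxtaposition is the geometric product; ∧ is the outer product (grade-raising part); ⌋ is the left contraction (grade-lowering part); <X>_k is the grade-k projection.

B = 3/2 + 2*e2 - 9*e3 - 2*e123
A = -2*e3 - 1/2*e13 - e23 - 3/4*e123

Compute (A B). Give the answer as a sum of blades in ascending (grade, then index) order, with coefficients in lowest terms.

step 1: -39/2 - 13/2*e1 - 10*e2 - 5*e3 - 43/4*e12 - 9/4*e13 + 5/2*e23 - 1/8*e123
Answer: -39/2 - 13/2*e1 - 10*e2 - 5*e3 - 43/4*e12 - 9/4*e13 + 5/2*e23 - 1/8*e123


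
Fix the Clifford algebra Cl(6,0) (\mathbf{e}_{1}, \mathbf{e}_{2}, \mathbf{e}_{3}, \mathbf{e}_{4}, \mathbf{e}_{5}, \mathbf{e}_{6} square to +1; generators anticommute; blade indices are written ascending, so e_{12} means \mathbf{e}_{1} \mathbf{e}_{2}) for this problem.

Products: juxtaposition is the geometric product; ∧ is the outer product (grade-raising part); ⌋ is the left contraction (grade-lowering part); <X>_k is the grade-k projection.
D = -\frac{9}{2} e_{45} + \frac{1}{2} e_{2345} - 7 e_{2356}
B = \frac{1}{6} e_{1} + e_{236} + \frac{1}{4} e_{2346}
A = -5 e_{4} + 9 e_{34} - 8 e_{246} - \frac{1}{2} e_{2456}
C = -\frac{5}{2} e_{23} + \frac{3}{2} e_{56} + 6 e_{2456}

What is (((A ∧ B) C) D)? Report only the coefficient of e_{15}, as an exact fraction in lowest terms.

step 1: \frac{5}{6} e_{14} + \frac{3}{2} e_{134} + \frac{4}{3} e_{1246} - 5 e_{2346} - \frac{1}{12} e_{12456}
step 2: -\frac{1}{2} e_{1} + 8 e_{15} + 30 e_{35} - \frac{25}{2} e_{46} + \frac{31}{8} e_{124} - \frac{25}{12} e_{1234} - 2 e_{1245} - 5 e_{1256} - \frac{10}{3} e_{1346} + \frac{5}{4} e_{1456} + \frac{15}{2} e_{2345} + 9 e_{12356} + \frac{59}{24} e_{13456}
step 3: \frac{15}{4} - 63 e_{1} - 9 e_{12} - 34 e_{13} + 36 e_{14} + \frac{25}{24} e_{15} + \frac{45}{8} e_{16} + \frac{135}{4} e_{23} + 15 e_{24} + 210 e_{26} + 135 e_{34} + \frac{105}{2} e_{46} + \frac{225}{4} e_{56} - \frac{413}{24} e_{124} - \frac{279}{16} e_{125} + \frac{59}{48} e_{126} + \frac{31}{16} e_{135} + \frac{177}{16} e_{136} + \frac{9}{4} e_{145} + \frac{9}{2} e_{146} + \frac{19}{4} e_{1234} + \frac{75}{8} e_{1235} - \frac{453}{8} e_{1236} + \frac{70}{3} e_{1245} - \frac{45}{2} e_{1246} + \frac{5}{3} e_{1256} + \frac{33}{2} e_{1346} + 15 e_{1356} - \frac{175}{12} e_{1456} - \frac{175}{2} e_{2345} - \frac{25}{4} e_{2356} - \frac{1}{4} e_{12345} + \frac{81}{2} e_{12346} + \frac{7}{2} e_{12356} - \frac{217}{8} e_{13456}
Answer: \frac{25}{24}


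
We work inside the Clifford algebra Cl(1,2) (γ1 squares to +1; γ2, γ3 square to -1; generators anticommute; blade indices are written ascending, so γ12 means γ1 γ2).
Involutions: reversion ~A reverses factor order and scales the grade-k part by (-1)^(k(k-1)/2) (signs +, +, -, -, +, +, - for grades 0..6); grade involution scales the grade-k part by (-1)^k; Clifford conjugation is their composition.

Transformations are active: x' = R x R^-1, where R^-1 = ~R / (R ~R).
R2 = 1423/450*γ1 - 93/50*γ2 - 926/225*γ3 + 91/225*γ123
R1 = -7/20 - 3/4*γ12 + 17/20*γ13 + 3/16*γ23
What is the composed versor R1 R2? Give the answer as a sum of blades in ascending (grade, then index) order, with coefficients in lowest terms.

Distribute over the terms of R1 (each basis-blade product reordered to ascending indices, repeated generators contracted through their squares):
(-7/20) R2 = -9961/9000*γ1 + 651/1000*γ2 + 3241/2250*γ3 - 637/4500*γ123
(-3/4*γ12) R2 = -279/200*γ1 + 1423/600*γ2 - 91/300*γ3 + 463/150*γ123
(17/20*γ13) R2 = 7871/2250*γ1 - 1547/4500*γ2 - 24191/9000*γ3 + 1581/1000*γ123
(3/16*γ23) R2 = -91/1200*γ1 + 463/600*γ2 - 279/800*γ3 + 1423/2400*γ123
Summing the partial products and collecting blades:
Answer: 16571/18000*γ1 + 6211/1800*γ2 - 68383/36000*γ3 + 36857/7200*γ123


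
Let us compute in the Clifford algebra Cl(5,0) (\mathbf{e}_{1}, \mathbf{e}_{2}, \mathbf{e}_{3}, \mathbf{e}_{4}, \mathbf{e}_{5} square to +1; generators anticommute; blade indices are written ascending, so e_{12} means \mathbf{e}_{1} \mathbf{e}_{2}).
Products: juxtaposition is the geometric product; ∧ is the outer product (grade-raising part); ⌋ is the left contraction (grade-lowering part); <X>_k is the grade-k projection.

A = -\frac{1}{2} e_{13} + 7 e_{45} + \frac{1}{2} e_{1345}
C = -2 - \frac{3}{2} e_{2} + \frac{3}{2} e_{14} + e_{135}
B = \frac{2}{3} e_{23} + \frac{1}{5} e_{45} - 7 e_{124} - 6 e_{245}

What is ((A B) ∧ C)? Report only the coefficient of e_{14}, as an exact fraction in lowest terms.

step 1: -\frac{7}{5} + 42 e_{2} + \frac{1}{3} e_{12} - \frac{1}{10} e_{13} - 3 e_{123} + 49 e_{125} + \frac{7}{2} e_{234} + \frac{7}{2} e_{235} - \frac{1}{3} e_{1245} - \frac{1}{10} e_{1345} + \frac{14}{3} e_{2345} - 3 e_{12345}
step 2: \frac{14}{5} - \frac{819}{10} e_{2} - \frac{2}{3} e_{12} + \frac{1}{5} e_{13} - \frac{21}{10} e_{14} + \frac{117}{20} e_{123} - 63 e_{124} - 98 e_{125} - \frac{7}{5} e_{135} - 7 e_{234} - 7 e_{235} - 42 e_{1235} + \frac{2}{3} e_{1245} + \frac{1}{5} e_{1345} - \frac{28}{3} e_{2345} + \frac{111}{10} e_{12345}
Answer: -\frac{21}{10}


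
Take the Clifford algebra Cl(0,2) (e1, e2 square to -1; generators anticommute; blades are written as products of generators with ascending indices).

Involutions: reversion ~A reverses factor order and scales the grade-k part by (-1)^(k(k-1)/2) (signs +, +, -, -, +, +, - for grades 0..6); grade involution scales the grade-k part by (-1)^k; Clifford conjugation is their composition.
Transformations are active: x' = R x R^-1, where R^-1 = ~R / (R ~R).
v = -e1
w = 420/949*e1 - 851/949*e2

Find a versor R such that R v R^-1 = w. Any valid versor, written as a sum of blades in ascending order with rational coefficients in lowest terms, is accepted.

Reasoning: v^2 = w^2 = -1 since conjugation preserves the quadratic form; R = v + w = -529/949*e1 - 851/949*e2 is then valid when invertible, keeping its own part and reversing (v - w)/2.
Answer: -529/949*e1 - 851/949*e2


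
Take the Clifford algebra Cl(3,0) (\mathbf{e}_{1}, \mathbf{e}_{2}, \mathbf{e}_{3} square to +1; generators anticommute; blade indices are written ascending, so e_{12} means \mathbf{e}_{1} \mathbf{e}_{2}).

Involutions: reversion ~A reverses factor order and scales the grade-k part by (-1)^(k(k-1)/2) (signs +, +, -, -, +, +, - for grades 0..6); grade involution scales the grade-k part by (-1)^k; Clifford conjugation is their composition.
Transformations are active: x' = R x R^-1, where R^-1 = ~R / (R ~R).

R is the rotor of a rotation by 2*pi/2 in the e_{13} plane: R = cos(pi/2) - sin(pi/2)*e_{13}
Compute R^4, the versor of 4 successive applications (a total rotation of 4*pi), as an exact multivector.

Half-angle bookkeeping: 4 applications in e_{13} add up to rotor phase 4*pi/2 = 2 \pi, so R^4 = cos(2 \pi) - sin(2 \pi)*e_{13}.
cos(2 \pi) = 1 and sin(2 \pi) = 0, so R^4 = 1. The total rotation 4*pi is 2 full turns, so every vector returns to itself, yet the rotor is +1, back on the identity sheet (an even number of 2*pi turns).
Answer: 1


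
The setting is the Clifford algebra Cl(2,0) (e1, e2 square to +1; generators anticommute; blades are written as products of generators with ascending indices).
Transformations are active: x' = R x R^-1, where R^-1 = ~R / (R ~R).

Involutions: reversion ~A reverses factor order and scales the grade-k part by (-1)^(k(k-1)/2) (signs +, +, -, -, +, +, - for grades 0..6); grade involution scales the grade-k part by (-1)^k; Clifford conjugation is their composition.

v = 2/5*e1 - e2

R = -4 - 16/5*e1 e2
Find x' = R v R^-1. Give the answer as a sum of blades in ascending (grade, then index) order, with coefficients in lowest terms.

~R = -4 + 16/5*e1 e2, and R ~R = 656/25, so R^-1 = ~R / (656/25).
R v = 8/5*e1 + 132/25*e2
Answer: -182/205*e1 - 25/41*e2


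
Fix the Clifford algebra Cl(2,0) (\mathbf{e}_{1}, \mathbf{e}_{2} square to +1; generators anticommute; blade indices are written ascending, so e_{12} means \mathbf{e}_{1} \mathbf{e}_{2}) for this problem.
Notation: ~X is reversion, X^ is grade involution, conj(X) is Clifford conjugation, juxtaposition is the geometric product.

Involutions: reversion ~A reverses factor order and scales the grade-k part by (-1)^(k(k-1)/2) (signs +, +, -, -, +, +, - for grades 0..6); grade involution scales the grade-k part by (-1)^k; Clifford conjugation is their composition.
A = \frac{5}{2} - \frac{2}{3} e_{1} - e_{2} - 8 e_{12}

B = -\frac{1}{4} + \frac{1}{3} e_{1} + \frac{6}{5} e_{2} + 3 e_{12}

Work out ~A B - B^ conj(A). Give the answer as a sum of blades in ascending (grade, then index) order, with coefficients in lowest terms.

first term: -\frac{9377}{360} + \frac{68}{5} e_{1} - \frac{17}{12} e_{2} + \frac{151}{30} e_{12}
second term: -\frac{9377}{360} + \frac{58}{5} e_{1} - \frac{95}{12} e_{2} + \frac{179}{30} e_{12}
Answer: 2 e_{1} + \frac{13}{2} e_{2} - \frac{14}{15} e_{12}


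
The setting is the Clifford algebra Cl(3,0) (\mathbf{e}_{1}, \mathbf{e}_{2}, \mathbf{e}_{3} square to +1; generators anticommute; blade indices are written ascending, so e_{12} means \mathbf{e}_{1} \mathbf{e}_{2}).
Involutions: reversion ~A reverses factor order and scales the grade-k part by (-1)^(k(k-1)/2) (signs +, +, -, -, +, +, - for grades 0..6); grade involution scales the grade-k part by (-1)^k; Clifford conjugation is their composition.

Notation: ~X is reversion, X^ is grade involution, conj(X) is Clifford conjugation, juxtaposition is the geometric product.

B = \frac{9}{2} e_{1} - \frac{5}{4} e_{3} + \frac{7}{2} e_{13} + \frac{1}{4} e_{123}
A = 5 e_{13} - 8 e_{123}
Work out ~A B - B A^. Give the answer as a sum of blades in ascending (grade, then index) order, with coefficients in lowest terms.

first term: \frac{31}{2} + \frac{25}{4} e_{1} + \frac{107}{4} e_{2} + \frac{45}{2} e_{3} - 10 e_{12} + 36 e_{23}
second term: -\frac{39}{2} + \frac{25}{4} e_{1} + \frac{117}{4} e_{2} + \frac{45}{2} e_{3} - 10 e_{12} + 36 e_{23}
Answer: 35 - \frac{5}{2} e_{2}


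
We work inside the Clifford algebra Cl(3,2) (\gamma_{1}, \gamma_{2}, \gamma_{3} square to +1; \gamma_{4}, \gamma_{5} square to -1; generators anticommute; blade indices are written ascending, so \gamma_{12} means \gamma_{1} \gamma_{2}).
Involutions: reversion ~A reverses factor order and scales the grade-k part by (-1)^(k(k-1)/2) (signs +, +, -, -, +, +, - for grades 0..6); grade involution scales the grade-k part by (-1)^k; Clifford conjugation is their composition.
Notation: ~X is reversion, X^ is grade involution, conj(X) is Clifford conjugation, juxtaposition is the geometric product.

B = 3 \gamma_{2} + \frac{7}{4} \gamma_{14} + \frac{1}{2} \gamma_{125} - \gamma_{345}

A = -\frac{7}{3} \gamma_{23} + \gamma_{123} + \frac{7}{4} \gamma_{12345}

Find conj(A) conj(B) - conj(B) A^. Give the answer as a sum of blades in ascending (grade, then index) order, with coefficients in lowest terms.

first term: 7 \gamma_{3} - \frac{7}{4} \gamma_{12} + 3 \gamma_{13} - \frac{7}{8} \gamma_{34} - \frac{1}{2} \gamma_{35} - \frac{7}{6} \gamma_{135} - \frac{7}{4} \gamma_{234} + \frac{49}{16} \gamma_{235} - \frac{7}{3} \gamma_{245} - \frac{49}{12} \gamma_{1234} - \gamma_{1245} - \frac{21}{4} \gamma_{1345}
second term: 7 \gamma_{3} - \frac{7}{4} \gamma_{12} - 3 \gamma_{13} - \frac{7}{8} \gamma_{34} - \frac{1}{2} \gamma_{35} - \frac{7}{6} \gamma_{135} - \frac{7}{4} \gamma_{234} + \frac{49}{16} \gamma_{235} - \frac{7}{3} \gamma_{245} + \frac{49}{12} \gamma_{1234} + \gamma_{1245} - \frac{21}{4} \gamma_{1345}
Answer: 6 \gamma_{13} - \frac{49}{6} \gamma_{1234} - 2 \gamma_{1245}


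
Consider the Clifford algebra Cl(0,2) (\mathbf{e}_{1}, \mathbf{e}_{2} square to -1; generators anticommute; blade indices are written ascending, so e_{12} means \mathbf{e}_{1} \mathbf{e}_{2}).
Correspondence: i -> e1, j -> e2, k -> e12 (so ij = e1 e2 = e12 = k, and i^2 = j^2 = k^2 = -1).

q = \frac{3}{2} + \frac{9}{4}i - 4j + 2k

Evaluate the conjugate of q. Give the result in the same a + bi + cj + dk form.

In blades: q = \frac{3}{2} + \frac{9}{4} e_{1} - 4 e_{2} + 2 e_{12}.
Conjugation here is Clifford conjugation: the scalar is fixed and the grade-1 and grade-2 blades all flip sign, giving \frac{3}{2} - \frac{9}{4} e_{1} + 4 e_{2} - 2 e_{12}; translating back:
Answer: \frac{3}{2} - \frac{9}{4}i + 4j - 2k


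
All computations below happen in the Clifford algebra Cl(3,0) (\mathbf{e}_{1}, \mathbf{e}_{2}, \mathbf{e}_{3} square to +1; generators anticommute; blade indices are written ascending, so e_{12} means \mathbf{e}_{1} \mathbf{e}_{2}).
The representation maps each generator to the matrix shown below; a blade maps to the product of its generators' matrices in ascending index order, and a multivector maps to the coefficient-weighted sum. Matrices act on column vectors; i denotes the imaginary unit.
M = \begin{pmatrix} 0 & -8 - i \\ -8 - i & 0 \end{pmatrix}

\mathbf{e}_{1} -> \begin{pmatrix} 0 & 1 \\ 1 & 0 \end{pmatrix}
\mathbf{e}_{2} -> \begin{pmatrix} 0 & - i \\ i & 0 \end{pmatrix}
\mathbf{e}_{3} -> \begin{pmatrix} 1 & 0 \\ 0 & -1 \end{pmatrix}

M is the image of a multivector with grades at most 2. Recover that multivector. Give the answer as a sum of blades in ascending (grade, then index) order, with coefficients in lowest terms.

Method: 1, rho(e_{1}), rho(e_{2}), rho(e_{3}) form a trace-orthogonal basis of the 2x2 complex matrices (tr(X Y) = 2 if X = Y, else 0), so M = m0*1 + m1*rho(e_{1}) + m2*rho(e_{2}) + m3*rho(e_{3}) with m0 = tr(M)/2 = 0, m1 = tr(M rho(e_{1}))/2 = -8 - i, m2 = tr(M rho(e_{2}))/2 = 0, m3 = tr(M rho(e_{3}))/2 = 0.
Multiplying table entries, the bivector images are rho(e_{12}) = i*rho(e_{3}), rho(e_{13}) = -i*rho(e_{2}), rho(e_{23}) = i*rho(e_{1}); with real blade coefficients the real parts of m0..m3 are the coefficients of 1, e_{1}, e_{2}, e_{3} and the imaginary parts give the bivectors (e_{23}: Im m1, e_{13}: -Im m2, e_{12}: Im m3).
Answer: -8 e_{1} - e_{23}
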